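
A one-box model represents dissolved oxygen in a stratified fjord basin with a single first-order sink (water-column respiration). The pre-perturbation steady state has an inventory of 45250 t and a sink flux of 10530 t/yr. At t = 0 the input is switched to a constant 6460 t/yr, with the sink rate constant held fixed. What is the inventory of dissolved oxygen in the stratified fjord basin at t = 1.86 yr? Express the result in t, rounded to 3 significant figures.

Residence time τ = M₀/F₀ = 4.297 yr. The eventual steady state is M_∞ = M₀·(F₁/F₀) = 45250 × 6460/10530 = 27760 t.
The anomaly ΔM(t) = M(t) − M_∞ decays as ΔM₀·e^(−t/τ) with ΔM₀ = 45250 − 27760 = 17490 t.
At t = 1.86 yr, e^(−t/τ) = e^(−0.4328) = 0.6487, so ΔM = 11350 t and M = 27760 + 11350 = 39105 t.

39100 t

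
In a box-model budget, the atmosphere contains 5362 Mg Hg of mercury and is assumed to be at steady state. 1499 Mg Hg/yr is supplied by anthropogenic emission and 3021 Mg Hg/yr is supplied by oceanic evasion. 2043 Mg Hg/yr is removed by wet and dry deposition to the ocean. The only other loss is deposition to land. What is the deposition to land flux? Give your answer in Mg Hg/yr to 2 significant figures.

At steady state ΣF_in = ΣF_out.
ΣF_in = 1499 + 3021 = 4520.0 Mg Hg/yr.
Deposition to land flux = ΣF_in − (2043) = 4520.0 − 2043 = 2477 Mg Hg/yr.

2500 Mg Hg/yr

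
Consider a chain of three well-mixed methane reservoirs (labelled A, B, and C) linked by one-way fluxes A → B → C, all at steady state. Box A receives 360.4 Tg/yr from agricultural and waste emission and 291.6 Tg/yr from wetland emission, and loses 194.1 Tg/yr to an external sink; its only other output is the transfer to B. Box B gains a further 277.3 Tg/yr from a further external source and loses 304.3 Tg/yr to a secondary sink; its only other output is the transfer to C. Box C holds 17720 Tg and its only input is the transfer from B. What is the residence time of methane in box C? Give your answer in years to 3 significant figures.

Box A: F(A→B) = (360.4 + 291.6) − 194.1 = 457.90 Tg/yr.
Box B: F(B→C) = (457.90 + 277.3) − 304.3 = 430.90 Tg/yr.
Box C throughput = its input = 430.90 Tg/yr; τ = 17720 / 430.90 = 41.12 yr.

41.1 yr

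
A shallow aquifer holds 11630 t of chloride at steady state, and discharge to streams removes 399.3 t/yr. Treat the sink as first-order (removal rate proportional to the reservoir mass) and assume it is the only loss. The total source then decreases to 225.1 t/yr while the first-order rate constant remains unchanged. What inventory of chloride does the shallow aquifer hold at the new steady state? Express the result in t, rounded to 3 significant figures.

6560 t

Rate constant k = F/M = 399.3 / 11630 = 0.03433 yr⁻¹.
At the new steady state, source = k·M_new ⇒ M_new = 225.1 / 0.03433 = 6556 t.
(Equivalently M_new = M × F_new/F_old = 11630 × 225.1/399.3.)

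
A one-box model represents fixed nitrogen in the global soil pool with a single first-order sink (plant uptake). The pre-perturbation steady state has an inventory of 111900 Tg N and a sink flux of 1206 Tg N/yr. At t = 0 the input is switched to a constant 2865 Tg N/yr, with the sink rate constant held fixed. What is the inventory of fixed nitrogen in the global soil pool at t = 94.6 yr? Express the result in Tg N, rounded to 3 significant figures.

210000 Tg N

Residence time τ = M₀/F₀ = 92.79 yr. The eventual steady state is M_∞ = M₀·(F₁/F₀) = 111900 × 2865/1206 = 265830 Tg N.
The anomaly ΔM(t) = M(t) − M_∞ decays as ΔM₀·e^(−t/τ) with ΔM₀ = 111900 − 265830 = −153900 Tg N.
At t = 94.6 yr, e^(−t/τ) = e^(−1.020) = 0.3608, so ΔM = −55530 Tg N and M = 265830 − 55530 = 210300 Tg N.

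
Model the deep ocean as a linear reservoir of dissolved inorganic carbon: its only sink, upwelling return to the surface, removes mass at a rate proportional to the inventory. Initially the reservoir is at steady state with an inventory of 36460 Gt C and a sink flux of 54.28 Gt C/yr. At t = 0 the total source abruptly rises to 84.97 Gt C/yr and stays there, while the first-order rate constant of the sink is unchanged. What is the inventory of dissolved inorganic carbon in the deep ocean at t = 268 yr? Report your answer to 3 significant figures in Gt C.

43200 Gt C

Residence time τ = M₀/F₀ = 671.7 yr. The eventual steady state is M_∞ = M₀·(F₁/F₀) = 36460 × 84.97/54.28 = 57075 Gt C.
The anomaly ΔM(t) = M(t) − M_∞ decays as ΔM₀·e^(−t/τ) with ΔM₀ = 36460 − 57075 = −20610 Gt C.
At t = 268 yr, e^(−t/τ) = e^(−0.3990) = 0.6710, so ΔM = −13830 Gt C and M = 57075 − 13830 = 43242 Gt C.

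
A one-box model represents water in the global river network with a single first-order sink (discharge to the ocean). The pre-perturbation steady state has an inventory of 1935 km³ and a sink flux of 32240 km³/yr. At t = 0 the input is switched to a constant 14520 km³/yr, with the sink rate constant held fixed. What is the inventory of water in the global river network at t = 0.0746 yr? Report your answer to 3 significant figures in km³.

1180 km³

τ = M₀/F₀ = 1935/32240 = 0.06002 yr; rate constant k = 1/τ.
New steady state M_∞ = F₁/k = F₁·τ = 14520 × 0.06002 = 871.47 km³.
M(t) = M_∞ + (M₀ − M_∞)·e^(−t/τ); t/τ = 0.0746/0.06002 = 1.243, so e^(−t/τ) = 0.2885.
M(t) = 871.47 + 1064 × 0.2885 = 1178.3 km³.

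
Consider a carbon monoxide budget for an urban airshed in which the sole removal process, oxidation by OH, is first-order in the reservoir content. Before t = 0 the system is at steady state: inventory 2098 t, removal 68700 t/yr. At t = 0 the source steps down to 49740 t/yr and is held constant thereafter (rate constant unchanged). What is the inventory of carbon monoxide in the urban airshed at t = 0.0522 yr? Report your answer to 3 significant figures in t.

Residence time τ = M₀/F₀ = 0.03054 yr. The eventual steady state is M_∞ = M₀·(F₁/F₀) = 2098 × 49740/68700 = 1519.0 t.
The anomaly ΔM(t) = M(t) − M_∞ decays as ΔM₀·e^(−t/τ) with ΔM₀ = 2098 − 1519.0 = 579.0 t.
At t = 0.0522 yr, e^(−t/τ) = e^(−1.709) = 0.1810, so ΔM = 104.8 t and M = 1519.0 + 104.8 = 1623.8 t.

1620 t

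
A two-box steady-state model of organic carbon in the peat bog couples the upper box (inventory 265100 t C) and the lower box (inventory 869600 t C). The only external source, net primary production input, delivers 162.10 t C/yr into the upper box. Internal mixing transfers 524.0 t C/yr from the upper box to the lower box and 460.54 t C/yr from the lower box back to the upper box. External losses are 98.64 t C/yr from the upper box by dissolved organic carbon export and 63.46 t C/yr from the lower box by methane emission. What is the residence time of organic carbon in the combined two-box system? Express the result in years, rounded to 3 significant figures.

7000 yr

For the system as a whole, the A↔B exchange is internal and contributes nothing to the throughput; only the external sinks remove mass.
M_total = 265100 + 869600 = 1.1347×10^6 t C.
ΣF_external_out = 98.64 + 63.46 = 162.10 t C/yr.
τ = M_total / ΣF_ext = 1.1347×10^6 / 162.10 = 7000 yr.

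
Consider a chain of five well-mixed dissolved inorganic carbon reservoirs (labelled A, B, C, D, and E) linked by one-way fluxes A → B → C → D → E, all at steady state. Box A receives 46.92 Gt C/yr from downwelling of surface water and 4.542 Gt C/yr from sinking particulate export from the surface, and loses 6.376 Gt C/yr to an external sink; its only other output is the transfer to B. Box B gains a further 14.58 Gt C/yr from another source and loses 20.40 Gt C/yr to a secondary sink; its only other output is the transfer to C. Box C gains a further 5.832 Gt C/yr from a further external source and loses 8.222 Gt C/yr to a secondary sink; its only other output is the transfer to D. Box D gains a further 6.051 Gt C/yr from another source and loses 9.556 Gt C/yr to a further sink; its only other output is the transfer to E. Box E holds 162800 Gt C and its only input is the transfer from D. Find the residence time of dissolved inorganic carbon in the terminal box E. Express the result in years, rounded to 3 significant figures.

Box A: F(A→B) = (46.92 + 4.542) − 6.376 = 45.086 Gt C/yr.
Box B: F(B→C) = (45.086 + 14.58) − 20.40 = 39.266 Gt C/yr.
Box C: F(C→D) = (39.266 + 5.832) − 8.222 = 36.876 Gt C/yr.
Box D: F(D→E) = (36.876 + 6.051) − 9.556 = 33.371 Gt C/yr.
Box E throughput = its input = 33.371 Gt C/yr; τ = 162800 / 33.371 = 4878 yr.

4880 yr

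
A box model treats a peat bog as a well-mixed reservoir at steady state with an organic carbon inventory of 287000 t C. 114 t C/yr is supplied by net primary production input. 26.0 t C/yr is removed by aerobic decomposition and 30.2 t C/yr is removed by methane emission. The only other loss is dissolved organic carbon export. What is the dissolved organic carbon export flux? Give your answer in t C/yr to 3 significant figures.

At steady state ΣF_in = ΣF_out.
ΣF_in = 114.00 t C/yr.
Dissolved organic carbon export flux = ΣF_in − (26.0 + 30.2) = 114.00 − 56.20 = 57.80 t C/yr.

57.8 t C/yr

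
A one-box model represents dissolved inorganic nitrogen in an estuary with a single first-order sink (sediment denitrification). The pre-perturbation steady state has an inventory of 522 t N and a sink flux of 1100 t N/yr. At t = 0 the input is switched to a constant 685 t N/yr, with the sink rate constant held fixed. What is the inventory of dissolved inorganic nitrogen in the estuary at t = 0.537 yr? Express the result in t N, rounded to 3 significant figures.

τ = M₀/F₀ = 522/1100 = 0.4745 yr; rate constant k = 1/τ.
New steady state M_∞ = F₁/k = F₁·τ = 685 × 0.4745 = 325.06 t N.
M(t) = M_∞ + (M₀ − M_∞)·e^(−t/τ); t/τ = 0.537/0.4745 = 1.132, so e^(−t/τ) = 0.3225.
M(t) = 325.06 + 196.9 × 0.3225 = 388.58 t N.

389 t N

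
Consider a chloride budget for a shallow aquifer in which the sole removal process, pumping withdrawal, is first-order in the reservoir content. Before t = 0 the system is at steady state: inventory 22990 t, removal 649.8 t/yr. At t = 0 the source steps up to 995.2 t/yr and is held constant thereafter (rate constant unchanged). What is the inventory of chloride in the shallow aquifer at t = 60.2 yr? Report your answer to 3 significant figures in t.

Residence time τ = M₀/F₀ = 35.38 yr. The eventual steady state is M_∞ = M₀·(F₁/F₀) = 22990 × 995.2/649.8 = 35210 t.
The anomaly ΔM(t) = M(t) − M_∞ decays as ΔM₀·e^(−t/τ) with ΔM₀ = 22990 − 35210 = −12220 t.
At t = 60.2 yr, e^(−t/τ) = e^(−1.702) = 0.1824, so ΔM = −2229 t and M = 35210 − 2229 = 32981 t.

33000 t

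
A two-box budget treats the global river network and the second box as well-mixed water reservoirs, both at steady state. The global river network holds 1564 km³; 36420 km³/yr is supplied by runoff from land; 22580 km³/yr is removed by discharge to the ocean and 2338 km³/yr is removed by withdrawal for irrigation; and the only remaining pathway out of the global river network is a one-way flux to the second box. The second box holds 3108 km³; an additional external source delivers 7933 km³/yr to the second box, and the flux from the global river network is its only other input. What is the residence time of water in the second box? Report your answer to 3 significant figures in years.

0.160 yr

Balance the global river network: ΣF_in = 36420 km³/yr.
Flux to the second box = ΣF_in − (22580 + 2338) = 11502 km³/yr.
Total input to the second box = 11502 + 7933 = 19435 km³/yr; at steady state this equals its total output.
τ = M / F = 3108 / 19435 = 0.1599 yr.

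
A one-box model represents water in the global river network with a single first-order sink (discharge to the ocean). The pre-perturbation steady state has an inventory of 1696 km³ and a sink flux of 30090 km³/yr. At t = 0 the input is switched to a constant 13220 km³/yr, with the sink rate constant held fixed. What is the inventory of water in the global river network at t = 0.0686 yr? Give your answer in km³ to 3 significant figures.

τ = M₀/F₀ = 1696/30090 = 0.05636 yr; rate constant k = 1/τ.
New steady state M_∞ = F₁/k = F₁·τ = 13220 × 0.05636 = 745.14 km³.
M(t) = M_∞ + (M₀ − M_∞)·e^(−t/τ); t/τ = 0.0686/0.05636 = 1.217, so e^(−t/τ) = 0.2961.
M(t) = 745.14 + 950.9 × 0.2961 = 1026.7 km³.

1030 km³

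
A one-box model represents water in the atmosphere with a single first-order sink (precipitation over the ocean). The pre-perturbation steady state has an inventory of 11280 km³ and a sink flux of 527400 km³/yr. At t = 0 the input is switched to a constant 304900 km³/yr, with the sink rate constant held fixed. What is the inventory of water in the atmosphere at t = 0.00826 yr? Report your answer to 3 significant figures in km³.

Residence time τ = M₀/F₀ = 0.02139 yr. The eventual steady state is M_∞ = M₀·(F₁/F₀) = 11280 × 304900/527400 = 6521.2 km³.
The anomaly ΔM(t) = M(t) − M_∞ decays as ΔM₀·e^(−t/τ) with ΔM₀ = 11280 − 6521.2 = 4759 km³.
At t = 0.00826 yr, e^(−t/τ) = e^(−0.3862) = 0.6796, so ΔM = 3234 km³ and M = 6521.2 + 3234 = 9755.4 km³.

9760 km³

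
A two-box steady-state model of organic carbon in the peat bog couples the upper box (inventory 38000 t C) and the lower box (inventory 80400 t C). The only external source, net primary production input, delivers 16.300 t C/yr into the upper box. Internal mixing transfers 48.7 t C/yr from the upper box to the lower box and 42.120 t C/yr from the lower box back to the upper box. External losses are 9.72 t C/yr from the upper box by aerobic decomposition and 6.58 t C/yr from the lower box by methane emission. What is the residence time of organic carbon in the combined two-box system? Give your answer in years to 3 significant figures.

7260 yr

Residence time in the combined system uses the total inventory and the total *external* removal — internal exchanges between the two boxes cancel.
M_total = 38000 + 80400 = 118400 t C.
ΣF_external_out = 9.72 + 6.58 = 16.300 t C/yr.
τ = M_total / ΣF_ext = 118400 / 16.300 = 7264 yr.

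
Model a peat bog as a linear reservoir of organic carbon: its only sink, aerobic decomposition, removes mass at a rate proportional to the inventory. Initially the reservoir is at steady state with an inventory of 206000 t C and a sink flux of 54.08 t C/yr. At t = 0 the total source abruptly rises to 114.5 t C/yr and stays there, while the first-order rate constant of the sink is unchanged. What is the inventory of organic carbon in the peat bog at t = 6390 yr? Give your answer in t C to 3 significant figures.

Residence time τ = M₀/F₀ = 3809 yr. The eventual steady state is M_∞ = M₀·(F₁/F₀) = 206000 × 114.5/54.08 = 436150 t C.
The anomaly ΔM(t) = M(t) − M_∞ decays as ΔM₀·e^(−t/τ) with ΔM₀ = 206000 − 436150 = −230200 t C.
At t = 6390 yr, e^(−t/τ) = e^(−1.678) = 0.1868, so ΔM = −43000 t C and M = 436150 − 43000 = 393150 t C.

393000 t C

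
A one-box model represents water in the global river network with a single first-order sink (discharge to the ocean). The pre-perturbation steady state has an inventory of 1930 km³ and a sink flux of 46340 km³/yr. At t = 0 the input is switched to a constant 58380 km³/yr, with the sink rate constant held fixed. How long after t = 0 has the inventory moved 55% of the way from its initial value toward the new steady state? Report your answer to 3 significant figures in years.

0.0333 yr

τ = M₀/F₀ = 1930/46340 = 0.04165 yr.
The remaining gap fraction is e^(−t/τ); 55% covered ⇒ e^(−t/τ) = 0.450.
t = −τ ln(0.450) = 0.04165 × 0.7985 = 0.03326 yr.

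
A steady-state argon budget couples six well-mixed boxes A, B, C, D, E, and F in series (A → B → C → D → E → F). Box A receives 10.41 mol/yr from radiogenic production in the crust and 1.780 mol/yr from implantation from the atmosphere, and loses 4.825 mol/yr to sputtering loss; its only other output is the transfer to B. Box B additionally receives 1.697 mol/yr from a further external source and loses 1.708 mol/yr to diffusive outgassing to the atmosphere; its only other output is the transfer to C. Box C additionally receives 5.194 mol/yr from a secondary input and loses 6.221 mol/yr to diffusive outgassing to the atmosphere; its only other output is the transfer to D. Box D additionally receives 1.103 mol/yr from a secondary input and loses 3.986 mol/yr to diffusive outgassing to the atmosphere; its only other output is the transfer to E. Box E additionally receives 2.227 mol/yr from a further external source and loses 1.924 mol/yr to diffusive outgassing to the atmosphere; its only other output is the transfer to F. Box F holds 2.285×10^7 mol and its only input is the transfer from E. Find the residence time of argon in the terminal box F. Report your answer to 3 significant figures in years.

6.10×10^6 yr

Box A: F(A→B) = (10.41 + 1.780) − 4.825 = 7.3650 mol/yr.
Box B: F(B→C) = (7.3650 + 1.697) − 1.708 = 7.3540 mol/yr.
Box C: F(C→D) = (7.3540 + 5.194) − 6.221 = 6.3270 mol/yr.
Box D: F(D→E) = (6.3270 + 1.103) − 3.986 = 3.4440 mol/yr.
Box E: F(E→F) = (3.4440 + 2.227) − 1.924 = 3.7470 mol/yr.
Box F throughput = its input = 3.7470 mol/yr; τ = 2.285×10^7 / 3.7470 = 6.098×10^6 yr.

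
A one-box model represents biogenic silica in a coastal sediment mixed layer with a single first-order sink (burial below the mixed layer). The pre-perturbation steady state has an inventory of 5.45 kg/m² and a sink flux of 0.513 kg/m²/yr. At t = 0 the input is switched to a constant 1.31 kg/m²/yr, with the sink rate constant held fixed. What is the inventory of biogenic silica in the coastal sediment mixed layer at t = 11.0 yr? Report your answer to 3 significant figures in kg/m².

τ = M₀/F₀ = 5.45/0.513 = 10.62 yr; rate constant k = 1/τ.
New steady state M_∞ = F₁/k = F₁·τ = 1.31 × 10.62 = 13.917 kg/m².
M(t) = M_∞ + (M₀ − M_∞)·e^(−t/τ); t/τ = 11.0/10.62 = 1.035, so e^(−t/τ) = 0.3551.
M(t) = 13.917 − 8.467 × 0.3551 = 10.911 kg/m².

10.9 kg/m²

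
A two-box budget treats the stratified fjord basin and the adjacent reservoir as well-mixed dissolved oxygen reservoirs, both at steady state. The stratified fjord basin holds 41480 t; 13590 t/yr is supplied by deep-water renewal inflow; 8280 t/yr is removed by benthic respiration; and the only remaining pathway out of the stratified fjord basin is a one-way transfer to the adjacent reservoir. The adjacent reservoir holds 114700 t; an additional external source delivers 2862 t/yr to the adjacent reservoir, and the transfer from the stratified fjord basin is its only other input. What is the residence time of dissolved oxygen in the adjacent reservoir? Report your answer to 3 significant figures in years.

14.0 yr

Balance the stratified fjord basin: ΣF_in = 13590 t/yr.
Transfer to the adjacent reservoir = ΣF_in − (8280) = 5310.0 t/yr.
Total input to the adjacent reservoir = 5310.0 + 2862 = 8172.0 t/yr; at steady state this equals its total output.
τ = M / F = 114700 / 8172.0 = 14.04 yr.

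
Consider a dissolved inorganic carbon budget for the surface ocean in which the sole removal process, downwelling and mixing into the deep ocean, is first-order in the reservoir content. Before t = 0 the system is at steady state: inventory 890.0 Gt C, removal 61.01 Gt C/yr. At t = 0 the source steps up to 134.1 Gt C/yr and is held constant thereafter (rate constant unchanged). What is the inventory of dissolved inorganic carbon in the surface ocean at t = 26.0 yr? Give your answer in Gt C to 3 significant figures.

The sink rate constant is k = F₀/M₀ = 61.01/890.0 = 0.06855 yr⁻¹.
Solving dM/dt = F₁ − kM with M(0) = M₀ gives M(t) = F₁/k + (M₀ − F₁/k)·e^(−kt).
F₁/k = 134.1/0.06855 = 1956.2 Gt C; kt = 0.06855 × 26.0 = 1.782, e^(−kt) = 0.1682.
M(26.0) = 1956.2 + (890.0 − 1956.2) × 0.1682 = 1956.2 − 179.4 = 1776.8 Gt C.

1780 Gt C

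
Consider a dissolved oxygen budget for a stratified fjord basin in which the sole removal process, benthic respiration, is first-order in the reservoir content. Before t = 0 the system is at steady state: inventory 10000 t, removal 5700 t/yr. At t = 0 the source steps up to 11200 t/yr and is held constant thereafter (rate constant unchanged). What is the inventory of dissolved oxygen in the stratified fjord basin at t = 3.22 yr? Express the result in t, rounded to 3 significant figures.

18100 t

The sink rate constant is k = F₀/M₀ = 5700/10000 = 0.5700 yr⁻¹.
Solving dM/dt = F₁ − kM with M(0) = M₀ gives M(t) = F₁/k + (M₀ − F₁/k)·e^(−kt).
F₁/k = 11200/0.5700 = 19649 t; kt = 0.5700 × 3.22 = 1.835, e^(−kt) = 0.1595.
M(3.22) = 19649 + (10000 − 19649) × 0.1595 = 19649 − 1540 = 18110 t.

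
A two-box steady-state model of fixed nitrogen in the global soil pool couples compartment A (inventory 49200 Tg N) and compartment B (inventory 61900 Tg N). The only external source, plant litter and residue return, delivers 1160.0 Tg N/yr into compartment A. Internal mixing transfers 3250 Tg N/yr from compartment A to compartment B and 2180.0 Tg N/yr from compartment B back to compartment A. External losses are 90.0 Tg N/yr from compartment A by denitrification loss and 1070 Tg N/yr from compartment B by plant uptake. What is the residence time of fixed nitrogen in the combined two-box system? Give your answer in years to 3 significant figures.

Residence time in the combined system uses the total inventory and the total *external* removal — internal exchanges between the two boxes cancel.
M_total = 49200 + 61900 = 111100 Tg N.
ΣF_external_out = 90.0 + 1070 = 1160.0 Tg N/yr.
τ = M_total / ΣF_ext = 111100 / 1160.0 = 95.78 yr.

95.8 yr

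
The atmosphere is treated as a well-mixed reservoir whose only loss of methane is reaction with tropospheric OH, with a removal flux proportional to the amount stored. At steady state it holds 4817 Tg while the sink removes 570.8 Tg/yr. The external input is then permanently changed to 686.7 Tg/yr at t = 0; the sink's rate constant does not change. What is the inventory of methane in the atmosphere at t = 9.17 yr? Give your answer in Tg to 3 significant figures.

τ = M₀/F₀ = 4817/570.8 = 8.439 yr; rate constant k = 1/τ.
New steady state M_∞ = F₁/k = F₁·τ = 686.7 × 8.439 = 5795.1 Tg.
M(t) = M_∞ + (M₀ − M_∞)·e^(−t/τ); t/τ = 9.17/8.439 = 1.087, so e^(−t/τ) = 0.3374.
M(t) = 5795.1 − 978.1 × 0.3374 = 5465.1 Tg.

5470 Tg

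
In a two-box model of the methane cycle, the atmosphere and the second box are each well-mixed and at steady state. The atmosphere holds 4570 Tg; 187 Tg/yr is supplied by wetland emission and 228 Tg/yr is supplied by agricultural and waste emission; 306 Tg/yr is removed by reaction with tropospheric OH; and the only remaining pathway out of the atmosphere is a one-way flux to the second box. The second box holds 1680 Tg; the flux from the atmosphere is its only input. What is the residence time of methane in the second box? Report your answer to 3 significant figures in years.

Balance the atmosphere: ΣF_in = 187 + 228 = 415.00 Tg/yr.
Flux to the second box = ΣF_in − (306) = 109.00 Tg/yr.
At steady state the output of the second box equals its input, 109.00 Tg/yr.
τ = M / F = 1680 / 109.00 = 15.41 yr.

15.4 yr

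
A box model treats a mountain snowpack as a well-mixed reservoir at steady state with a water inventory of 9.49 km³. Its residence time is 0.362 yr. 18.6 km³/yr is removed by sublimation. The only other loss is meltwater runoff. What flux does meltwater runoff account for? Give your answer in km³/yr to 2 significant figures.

7.6 km³/yr

Total removal F = M/τ = 9.49 / 0.362 = 26.22 km³/yr.
Meltwater runoff = F − (18.6) = 26.22 − 18.60 = 7.615 km³/yr.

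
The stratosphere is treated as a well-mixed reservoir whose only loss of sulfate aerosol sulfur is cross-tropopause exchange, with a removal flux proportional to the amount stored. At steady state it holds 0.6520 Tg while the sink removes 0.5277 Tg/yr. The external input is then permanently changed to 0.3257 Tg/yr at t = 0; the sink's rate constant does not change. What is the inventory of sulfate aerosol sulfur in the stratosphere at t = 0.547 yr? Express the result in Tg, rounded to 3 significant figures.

Residence time τ = M₀/F₀ = 1.236 yr. The eventual steady state is M_∞ = M₀·(F₁/F₀) = 0.6520 × 0.3257/0.5277 = 0.40242 Tg.
The anomaly ΔM(t) = M(t) − M_∞ decays as ΔM₀·e^(−t/τ) with ΔM₀ = 0.6520 − 0.40242 = 0.2496 Tg.
At t = 0.547 yr, e^(−t/τ) = e^(−0.4427) = 0.6423, so ΔM = 0.1603 Tg and M = 0.40242 + 0.1603 = 0.56272 Tg.

0.563 Tg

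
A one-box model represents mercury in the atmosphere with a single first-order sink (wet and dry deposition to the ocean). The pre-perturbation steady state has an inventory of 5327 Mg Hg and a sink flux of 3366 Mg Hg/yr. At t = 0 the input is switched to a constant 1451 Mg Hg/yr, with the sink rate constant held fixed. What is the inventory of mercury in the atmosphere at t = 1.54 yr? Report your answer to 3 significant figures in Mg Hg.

The sink rate constant is k = F₀/M₀ = 3366/5327 = 0.6319 yr⁻¹.
Solving dM/dt = F₁ − kM with M(0) = M₀ gives M(t) = F₁/k + (M₀ − F₁/k)·e^(−kt).
F₁/k = 1451/0.6319 = 2296.3 Mg Hg; kt = 0.6319 × 1.54 = 0.9731, e^(−kt) = 0.3779.
M(1.54) = 2296.3 + (5327 − 2296.3) × 0.3779 = 2296.3 + 1145 = 3441.7 Mg Hg.

3440 Mg Hg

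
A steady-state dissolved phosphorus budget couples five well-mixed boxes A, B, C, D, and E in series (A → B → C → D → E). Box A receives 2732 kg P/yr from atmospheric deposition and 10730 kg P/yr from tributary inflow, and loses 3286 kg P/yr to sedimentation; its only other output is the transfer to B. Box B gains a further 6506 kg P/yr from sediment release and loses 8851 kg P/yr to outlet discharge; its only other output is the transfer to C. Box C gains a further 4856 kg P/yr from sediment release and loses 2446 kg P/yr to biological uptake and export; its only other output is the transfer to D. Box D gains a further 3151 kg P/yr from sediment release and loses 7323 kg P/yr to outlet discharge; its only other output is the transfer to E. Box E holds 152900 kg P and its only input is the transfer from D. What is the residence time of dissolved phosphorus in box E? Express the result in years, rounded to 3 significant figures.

Box A: F(A→B) = (2732 + 10730) − 3286 = 10176 kg P/yr.
Box B: F(B→C) = (10176 + 6506) − 8851 = 7831.0 kg P/yr.
Box C: F(C→D) = (7831.0 + 4856) − 2446 = 10241 kg P/yr.
Box D: F(D→E) = (10241 + 3151) − 7323 = 6069.0 kg P/yr.
Box E throughput = its input = 6069.0 kg P/yr; τ = 152900 / 6069.0 = 25.19 yr.

25.2 yr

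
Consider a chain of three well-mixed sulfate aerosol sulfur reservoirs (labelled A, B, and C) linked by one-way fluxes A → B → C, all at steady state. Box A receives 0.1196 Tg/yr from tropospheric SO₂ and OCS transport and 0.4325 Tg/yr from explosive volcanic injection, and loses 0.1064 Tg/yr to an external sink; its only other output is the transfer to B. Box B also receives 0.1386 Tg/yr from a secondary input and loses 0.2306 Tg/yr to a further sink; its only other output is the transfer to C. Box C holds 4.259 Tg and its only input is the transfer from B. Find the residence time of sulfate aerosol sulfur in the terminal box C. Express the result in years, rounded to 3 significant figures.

12.0 yr

Box A: F(A→B) = (0.1196 + 0.4325) − 0.1064 = 0.44570 Tg/yr.
Box B: F(B→C) = (0.44570 + 0.1386) − 0.2306 = 0.35370 Tg/yr.
Box C throughput = its input = 0.35370 Tg/yr; τ = 4.259 / 0.35370 = 12.04 yr.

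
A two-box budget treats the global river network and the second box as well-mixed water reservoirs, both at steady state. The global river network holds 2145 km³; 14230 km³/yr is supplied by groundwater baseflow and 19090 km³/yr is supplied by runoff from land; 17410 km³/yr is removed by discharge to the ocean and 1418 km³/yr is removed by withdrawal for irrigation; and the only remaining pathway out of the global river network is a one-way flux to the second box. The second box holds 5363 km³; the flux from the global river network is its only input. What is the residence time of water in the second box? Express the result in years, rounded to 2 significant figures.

0.37 yr

Balance the global river network: ΣF_in = 14230 + 19090 = 33320 km³/yr.
Flux to the second box = ΣF_in − (17410 + 1418) = 14492 km³/yr.
At steady state the output of the second box equals its input, 14492 km³/yr.
τ = M / F = 5363 / 14492 = 0.3701 yr.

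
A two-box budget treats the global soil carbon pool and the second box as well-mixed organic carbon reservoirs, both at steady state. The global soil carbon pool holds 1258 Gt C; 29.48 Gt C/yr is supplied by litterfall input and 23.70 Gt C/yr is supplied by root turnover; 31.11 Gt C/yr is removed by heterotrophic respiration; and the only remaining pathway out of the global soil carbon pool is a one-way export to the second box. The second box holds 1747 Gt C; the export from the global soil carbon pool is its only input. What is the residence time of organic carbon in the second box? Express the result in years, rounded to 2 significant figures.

Balance the global soil carbon pool: ΣF_in = 29.48 + 23.70 = 53.180 Gt C/yr.
Export to the second box = ΣF_in − (31.11) = 22.070 Gt C/yr.
At steady state the output of the second box equals its input, 22.070 Gt C/yr.
τ = M / F = 1747 / 22.070 = 79.16 yr.

79 yr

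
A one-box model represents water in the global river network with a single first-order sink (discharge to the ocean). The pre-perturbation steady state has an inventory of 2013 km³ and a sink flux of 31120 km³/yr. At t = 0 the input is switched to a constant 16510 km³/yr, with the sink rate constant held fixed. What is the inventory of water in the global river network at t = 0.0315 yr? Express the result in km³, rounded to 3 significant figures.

1650 km³

Residence time τ = M₀/F₀ = 0.06469 yr. The eventual steady state is M_∞ = M₀·(F₁/F₀) = 2013 × 16510/31120 = 1068.0 km³.
The anomaly ΔM(t) = M(t) − M_∞ decays as ΔM₀·e^(−t/τ) with ΔM₀ = 2013 − 1068.0 = 945.0 km³.
At t = 0.0315 yr, e^(−t/τ) = e^(−0.4870) = 0.6145, so ΔM = 580.7 km³ and M = 1068.0 + 580.7 = 1648.7 km³.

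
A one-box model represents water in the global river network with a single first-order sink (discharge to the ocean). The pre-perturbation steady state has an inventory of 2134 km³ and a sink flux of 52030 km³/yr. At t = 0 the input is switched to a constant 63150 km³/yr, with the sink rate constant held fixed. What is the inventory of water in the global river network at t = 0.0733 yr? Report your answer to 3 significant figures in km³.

τ = M₀/F₀ = 2134/52030 = 0.04101 yr; rate constant k = 1/τ.
New steady state M_∞ = F₁/k = F₁·τ = 63150 × 0.04101 = 2590.1 km³.
M(t) = M_∞ + (M₀ − M_∞)·e^(−t/τ); t/τ = 0.0733/0.04101 = 1.787, so e^(−t/τ) = 0.1674.
M(t) = 2590.1 − 456.1 × 0.1674 = 2513.7 km³.

2510 km³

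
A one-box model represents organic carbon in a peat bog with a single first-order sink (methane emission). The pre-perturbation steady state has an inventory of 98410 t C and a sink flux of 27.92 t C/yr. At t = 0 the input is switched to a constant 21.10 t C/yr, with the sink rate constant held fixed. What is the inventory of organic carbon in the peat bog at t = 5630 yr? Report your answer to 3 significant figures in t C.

The sink rate constant is k = F₀/M₀ = 27.92/98410 = 0.0002837 yr⁻¹.
Solving dM/dt = F₁ − kM with M(0) = M₀ gives M(t) = F₁/k + (M₀ − F₁/k)·e^(−kt).
F₁/k = 21.10/0.0002837 = 74371 t C; kt = 0.0002837 × 5630 = 1.597, e^(−kt) = 0.2024.
M(5630) = 74371 + (98410 − 74371) × 0.2024 = 74371 + 4866 = 79238 t C.

79200 t C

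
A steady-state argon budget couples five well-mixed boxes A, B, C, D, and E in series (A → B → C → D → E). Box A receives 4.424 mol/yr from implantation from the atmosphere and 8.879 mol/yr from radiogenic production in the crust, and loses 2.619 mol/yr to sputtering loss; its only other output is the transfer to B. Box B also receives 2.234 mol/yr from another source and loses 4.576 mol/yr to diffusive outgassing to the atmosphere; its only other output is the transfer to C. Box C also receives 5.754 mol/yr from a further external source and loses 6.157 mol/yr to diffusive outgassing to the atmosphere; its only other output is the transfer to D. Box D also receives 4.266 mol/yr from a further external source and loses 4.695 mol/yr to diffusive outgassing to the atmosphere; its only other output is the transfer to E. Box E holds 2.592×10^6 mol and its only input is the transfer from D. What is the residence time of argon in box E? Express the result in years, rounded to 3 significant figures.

345000 yr

Box A: F(A→B) = (4.424 + 8.879) − 2.619 = 10.684 mol/yr.
Box B: F(B→C) = (10.684 + 2.234) − 4.576 = 8.3420 mol/yr.
Box C: F(C→D) = (8.3420 + 5.754) − 6.157 = 7.9390 mol/yr.
Box D: F(D→E) = (7.9390 + 4.266) − 4.695 = 7.5100 mol/yr.
Box E throughput = its input = 7.5100 mol/yr; τ = 2.592×10^6 / 7.5100 = 345100 yr.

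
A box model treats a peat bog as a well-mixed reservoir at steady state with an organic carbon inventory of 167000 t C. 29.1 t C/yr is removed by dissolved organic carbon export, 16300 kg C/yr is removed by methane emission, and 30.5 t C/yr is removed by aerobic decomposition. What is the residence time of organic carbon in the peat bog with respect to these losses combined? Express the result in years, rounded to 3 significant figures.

2200 yr

Convert the methane emission flux: 16300 kg C/yr = 16.30 t C/yr.
Total removal = 29.10 + 16.30 + 30.50 = 75.900 t C/yr.
τ = M / ΣF_out = 167000 / 75.900 = 2200 yr.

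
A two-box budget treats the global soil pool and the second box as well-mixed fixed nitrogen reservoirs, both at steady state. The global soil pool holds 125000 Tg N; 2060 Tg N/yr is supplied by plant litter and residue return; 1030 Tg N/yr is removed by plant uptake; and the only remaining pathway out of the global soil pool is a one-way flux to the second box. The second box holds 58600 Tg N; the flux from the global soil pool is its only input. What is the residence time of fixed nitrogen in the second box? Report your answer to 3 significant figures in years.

56.9 yr

Balance the global soil pool: ΣF_in = 2060.0 Tg N/yr.
Flux to the second box = ΣF_in − (1030) = 1030.0 Tg N/yr.
At steady state the output of the second box equals its input, 1030.0 Tg N/yr.
τ = M / F = 58600 / 1030.0 = 56.89 yr.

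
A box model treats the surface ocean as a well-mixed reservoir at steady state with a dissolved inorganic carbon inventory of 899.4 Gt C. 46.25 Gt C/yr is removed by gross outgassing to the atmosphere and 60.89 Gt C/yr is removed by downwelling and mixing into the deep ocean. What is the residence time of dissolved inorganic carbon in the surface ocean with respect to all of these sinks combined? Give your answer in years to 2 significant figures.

Total removal flux = 46.25 + 60.89 = 107.14 Gt C/yr.
τ = M / ΣF_out = 899.4 / 107.14 = 8.395 yr.

8.4 yr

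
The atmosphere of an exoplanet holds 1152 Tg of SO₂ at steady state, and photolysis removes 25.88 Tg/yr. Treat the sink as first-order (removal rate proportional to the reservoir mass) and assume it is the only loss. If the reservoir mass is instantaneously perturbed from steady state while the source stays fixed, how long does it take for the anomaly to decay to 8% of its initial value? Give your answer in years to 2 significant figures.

For a linear reservoir the anomaly decays as exp(−t/τ) with τ = M/F = 1152/25.88 = 44.51 yr.
exp(−t/τ) = 0.08 ⇒ t = −τ ln(0.08) = 44.51 × 2.526 = 112.4 yr.

110 yr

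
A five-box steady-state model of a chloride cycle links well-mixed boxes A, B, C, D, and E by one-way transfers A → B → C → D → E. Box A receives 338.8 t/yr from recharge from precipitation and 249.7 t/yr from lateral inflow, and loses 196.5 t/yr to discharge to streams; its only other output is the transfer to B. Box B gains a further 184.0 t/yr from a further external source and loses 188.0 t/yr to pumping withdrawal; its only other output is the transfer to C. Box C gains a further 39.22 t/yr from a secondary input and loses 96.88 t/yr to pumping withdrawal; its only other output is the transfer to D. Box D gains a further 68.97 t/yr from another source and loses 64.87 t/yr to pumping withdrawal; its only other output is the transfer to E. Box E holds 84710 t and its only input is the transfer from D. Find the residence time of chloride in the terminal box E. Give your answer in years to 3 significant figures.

Box A: F(A→B) = (338.8 + 249.7) − 196.5 = 392.00 t/yr.
Box B: F(B→C) = (392.00 + 184.0) − 188.0 = 388.00 t/yr.
Box C: F(C→D) = (388.00 + 39.22) − 96.88 = 330.34 t/yr.
Box D: F(D→E) = (330.34 + 68.97) − 64.87 = 334.44 t/yr.
Box E throughput = its input = 334.44 t/yr; τ = 84710 / 334.44 = 253.3 yr.

253 yr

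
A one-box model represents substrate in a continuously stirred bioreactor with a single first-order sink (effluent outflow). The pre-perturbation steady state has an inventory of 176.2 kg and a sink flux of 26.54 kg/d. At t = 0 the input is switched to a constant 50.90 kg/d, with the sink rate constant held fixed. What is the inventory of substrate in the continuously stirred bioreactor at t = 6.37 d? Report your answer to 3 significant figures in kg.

The sink rate constant is k = F₀/M₀ = 26.54/176.2 = 0.1506 d⁻¹.
Solving dM/dt = F₁ − kM with M(0) = M₀ gives M(t) = F₁/k + (M₀ − F₁/k)·e^(−kt).
F₁/k = 50.90/0.1506 = 337.93 kg; kt = 0.1506 × 6.37 = 0.9595, e^(−kt) = 0.3831.
M(6.37) = 337.93 + (176.2 − 337.93) × 0.3831 = 337.93 − 61.96 = 275.97 kg.

276 kg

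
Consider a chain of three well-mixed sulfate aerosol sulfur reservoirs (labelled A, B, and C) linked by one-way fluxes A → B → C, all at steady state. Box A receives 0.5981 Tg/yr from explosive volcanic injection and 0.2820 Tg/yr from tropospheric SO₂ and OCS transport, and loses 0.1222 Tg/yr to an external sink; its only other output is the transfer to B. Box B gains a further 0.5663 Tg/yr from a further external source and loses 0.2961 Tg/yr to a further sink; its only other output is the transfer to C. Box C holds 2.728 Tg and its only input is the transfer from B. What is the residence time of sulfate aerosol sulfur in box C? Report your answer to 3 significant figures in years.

Box A: F(A→B) = (0.5981 + 0.2820) − 0.1222 = 0.75790 Tg/yr.
Box B: F(B→C) = (0.75790 + 0.5663) − 0.2961 = 1.0281 Tg/yr.
Box C throughput = its input = 1.0281 Tg/yr; τ = 2.728 / 1.0281 = 2.653 yr.

2.65 yr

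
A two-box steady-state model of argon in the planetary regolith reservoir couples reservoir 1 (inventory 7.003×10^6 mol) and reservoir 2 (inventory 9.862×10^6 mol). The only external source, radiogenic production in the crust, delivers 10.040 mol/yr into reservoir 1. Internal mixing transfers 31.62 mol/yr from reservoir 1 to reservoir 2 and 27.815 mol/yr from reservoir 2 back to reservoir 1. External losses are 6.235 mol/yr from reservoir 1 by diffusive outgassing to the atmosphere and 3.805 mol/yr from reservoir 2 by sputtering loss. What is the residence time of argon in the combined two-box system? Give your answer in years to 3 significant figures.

For the system as a whole, the A↔B exchange is internal and contributes nothing to the throughput; only the external sinks remove mass.
M_total = 7.003×10^6 + 9.862×10^6 = 1.6865×10^7 mol.
ΣF_external_out = 6.235 + 3.805 = 10.040 mol/yr.
τ = M_total / ΣF_ext = 1.6865×10^7 / 10.040 = 1.680×10^6 yr.

1.68×10^6 yr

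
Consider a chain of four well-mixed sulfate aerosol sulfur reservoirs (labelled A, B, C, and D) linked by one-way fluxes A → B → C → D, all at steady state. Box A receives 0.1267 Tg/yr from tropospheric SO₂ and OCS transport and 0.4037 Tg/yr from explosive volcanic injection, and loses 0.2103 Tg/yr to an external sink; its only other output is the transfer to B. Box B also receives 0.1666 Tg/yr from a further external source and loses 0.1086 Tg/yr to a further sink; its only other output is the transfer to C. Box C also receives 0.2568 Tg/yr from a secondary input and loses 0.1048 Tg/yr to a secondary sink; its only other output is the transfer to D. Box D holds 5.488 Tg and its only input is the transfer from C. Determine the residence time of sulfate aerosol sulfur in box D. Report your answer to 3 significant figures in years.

Box A: F(A→B) = (0.1267 + 0.4037) − 0.2103 = 0.32010 Tg/yr.
Box B: F(B→C) = (0.32010 + 0.1666) − 0.1086 = 0.37810 Tg/yr.
Box C: F(C→D) = (0.37810 + 0.2568) − 0.1048 = 0.53010 Tg/yr.
Box D throughput = its input = 0.53010 Tg/yr; τ = 5.488 / 0.53010 = 10.35 yr.

10.4 yr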